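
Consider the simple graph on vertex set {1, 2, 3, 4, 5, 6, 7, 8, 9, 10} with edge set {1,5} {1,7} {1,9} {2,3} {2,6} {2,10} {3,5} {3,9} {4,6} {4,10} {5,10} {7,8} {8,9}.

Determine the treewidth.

2

A width-2 tree decomposition is:
Bags: B1 = {4, 6, 10}  B2 = {2, 6, 10}  B3 = {2, 5, 10}  B4 = {2, 3, 5}  B5 = {1, 3, 5}  B6 = {1, 3, 9}  B7 = {1, 7, 9}  B8 = {7, 8, 9}
Tree: B1–B2, B2–B3, B3–B4, B4–B5, B5–B6, B6–B7, B7–B8
Each bag holds 3 vertices, so the decomposition has width 2, which upper-bounds the treewidth. For the lower bound, G contains the cycle 4–6–2–10–4, so G is not a forest; only forests have treewidth ≤ 1, hence tw(G) ≥ 2. Hence tw(G) = 2 exactly.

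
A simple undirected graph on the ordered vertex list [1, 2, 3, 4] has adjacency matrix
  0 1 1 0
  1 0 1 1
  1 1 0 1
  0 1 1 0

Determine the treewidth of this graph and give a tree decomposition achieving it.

Treewidth 2.
One such decomposition:
Bags: B1 = {1, 2, 3}  B2 = {2, 3, 4}
Tree: B1–B2

The largest bag has 3 vertices, giving width 2; this decomposition certifies tw(G) ≤ 2. Conversely, {1, 2, 3} is a clique of size 3, and the vertices of any clique must share a bag in every tree decomposition; so some bag has ≥ 3 vertices and tw(G) ≥ 2. Therefore the treewidth is 2.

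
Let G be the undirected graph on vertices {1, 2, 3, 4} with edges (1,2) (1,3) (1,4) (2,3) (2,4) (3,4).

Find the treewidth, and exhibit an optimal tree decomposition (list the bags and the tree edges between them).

With just one bag of size 4, the width is 4 − 1 = 3, so tw(G) ≤ 3. For the lower bound, the 4 vertices {1, 2, 3, 4} are pairwise adjacent, and any tree decomposition puts a clique entirely inside one bag — forcing width ≥ 3. The upper and lower bounds meet at 3, so that is the treewidth.

Treewidth 3.
One such decomposition:
Bags: B1 = {1, 2, 3, 4}
Tree: (single bag)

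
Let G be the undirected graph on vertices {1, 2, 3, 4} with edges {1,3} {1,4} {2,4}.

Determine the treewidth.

1

A width-1 tree decomposition is:
Bags: B1 = {1, 3}  B2 = {1, 4}  B3 = {2, 4}
Tree: B1–B2, B2–B3
The largest bag has 2 vertices, giving width 1; this decomposition certifies tw(G) ≤ 1. G has an edge, so its treewidth is at least 1. Therefore the treewidth is 1.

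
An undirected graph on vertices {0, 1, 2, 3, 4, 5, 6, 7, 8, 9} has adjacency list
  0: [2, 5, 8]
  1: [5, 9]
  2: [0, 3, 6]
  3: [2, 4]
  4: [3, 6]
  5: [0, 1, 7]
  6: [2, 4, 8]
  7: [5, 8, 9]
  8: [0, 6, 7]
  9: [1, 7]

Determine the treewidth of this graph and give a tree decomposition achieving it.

Treewidth 2.
One optimal decomposition is:
Bags: B1 = {1, 5, 9}  B2 = {5, 7, 9}  B3 = {0, 5, 7}  B4 = {0, 7, 8}  B5 = {0, 2, 8}  B6 = {2, 6, 8}  B7 = {2, 3, 6}  B8 = {3, 4, 6}
Tree: B1–B2, B2–B3, B3–B4, B4–B5, B5–B6, B6–B7, B7–B8

Each bag holds 3 vertices, so the decomposition has width 2, which upper-bounds the treewidth. For the lower bound, G contains the cycle 1–9–7–5–1, so G is not a forest; only forests have treewidth ≤ 1, hence tw(G) ≥ 2. Hence tw(G) = 2 exactly.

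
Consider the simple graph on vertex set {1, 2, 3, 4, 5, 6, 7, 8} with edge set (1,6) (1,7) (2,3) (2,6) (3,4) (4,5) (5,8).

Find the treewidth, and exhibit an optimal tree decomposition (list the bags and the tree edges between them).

Treewidth 1.
One optimal decomposition is:
Bags: B1 = {1, 7}  B2 = {1, 6}  B3 = {2, 6}  B4 = {2, 3}  B5 = {3, 4}  B6 = {4, 5}  B7 = {5, 8}
Tree: B1–B2, B2–B3, B3–B4, B4–B5, B5–B6, B6–B7

Each bag holds 2 vertices, so the decomposition has width 1, which upper-bounds the treewidth. G has an edge, so its treewidth is at least 1. The upper and lower bounds meet at 1, so that is the treewidth.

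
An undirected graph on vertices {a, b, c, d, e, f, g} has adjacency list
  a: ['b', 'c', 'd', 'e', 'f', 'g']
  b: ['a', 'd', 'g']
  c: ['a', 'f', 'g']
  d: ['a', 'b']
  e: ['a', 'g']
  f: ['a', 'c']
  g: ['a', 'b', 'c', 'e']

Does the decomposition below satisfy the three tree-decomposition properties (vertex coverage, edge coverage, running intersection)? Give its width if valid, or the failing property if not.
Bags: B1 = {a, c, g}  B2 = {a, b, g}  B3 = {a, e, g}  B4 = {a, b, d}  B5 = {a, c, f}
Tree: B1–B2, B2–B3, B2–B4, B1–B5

Yes; width 2.

Every vertex of G appears in some bag (union = {a, b, c, d, e, f, g}); every edge is covered by a bag; and for each vertex v the set of bags containing v is connected in the bag tree. The decomposition is therefore valid. The largest bag has 3 vertices, so the width is 2.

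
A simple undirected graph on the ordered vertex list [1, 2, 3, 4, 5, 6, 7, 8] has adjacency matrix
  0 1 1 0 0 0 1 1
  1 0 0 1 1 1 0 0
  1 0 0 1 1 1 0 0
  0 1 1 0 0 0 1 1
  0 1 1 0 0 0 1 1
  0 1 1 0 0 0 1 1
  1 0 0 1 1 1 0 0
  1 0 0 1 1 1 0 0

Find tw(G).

4

A width-4 tree decomposition is:
Bags: B1 = {2, 3, 4, 7, 8}  B2 = {2, 3, 6, 7, 8}  B3 = {2, 3, 5, 7, 8}  B4 = {1, 2, 3, 7, 8}
Tree: B1–B2, B2–B3, B3–B4
Every bag has size at most 5, so the width is 5 − 1 = 4 and tw(G) ≤ 4. For the lower bound: the 5 vertex sets {4,7}, {3,6}, {5,8}, {2}, {1} are disjoint, each induces a connected subgraph, and every pair is joined by at least one edge of G. Contracting each set to a single vertex therefore yields K_{5} as a minor, and since treewidth is minor-monotone, tw(G) ≥ tw(K_{5}) = 4. The upper and lower bounds meet at 4, so that is the treewidth.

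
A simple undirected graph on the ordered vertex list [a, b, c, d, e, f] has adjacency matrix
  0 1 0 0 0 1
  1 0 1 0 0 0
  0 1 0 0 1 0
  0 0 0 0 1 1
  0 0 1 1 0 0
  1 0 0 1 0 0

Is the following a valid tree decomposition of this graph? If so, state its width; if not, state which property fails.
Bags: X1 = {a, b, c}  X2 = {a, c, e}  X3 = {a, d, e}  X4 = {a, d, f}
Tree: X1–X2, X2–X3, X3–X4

Vertex coverage: the bags together contain {a, b, c, d, e, f}, the full vertex set. Edge coverage: each edge of G has both endpoints in at least one bag. Running intersection: for every vertex, the bags containing it form a connected subtree. All three properties hold, so this is a valid tree decomposition of width max|bag| − 1 = 2, and hence tw(G) ≤ 2.

Yes; width 2.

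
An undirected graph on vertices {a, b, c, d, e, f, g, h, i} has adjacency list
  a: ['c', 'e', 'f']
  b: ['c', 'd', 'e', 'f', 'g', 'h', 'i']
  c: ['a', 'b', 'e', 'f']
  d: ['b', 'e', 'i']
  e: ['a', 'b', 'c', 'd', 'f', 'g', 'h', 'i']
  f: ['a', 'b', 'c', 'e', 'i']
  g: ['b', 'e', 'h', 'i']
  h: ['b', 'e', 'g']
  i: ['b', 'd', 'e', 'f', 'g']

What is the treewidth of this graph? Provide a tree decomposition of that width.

Every bag has size at most 4, so the width is 4 − 1 = 3 and tw(G) ≤ 3. Conversely, {a, c, e, f} is a clique of size 4, and the vertices of any clique must share a bag in every tree decomposition; so some bag has ≥ 4 vertices and tw(G) ≥ 3. The upper and lower bounds meet at 3, so that is the treewidth.

Treewidth 3.
One optimal decomposition is:
Bags: B1 = {b, e, g, i}  B2 = {b, e, g, h}  B3 = {b, e, f, i}  B4 = {b, c, e, f}  B5 = {a, c, e, f}  B6 = {b, d, e, i}
Tree: B1–B2, B1–B3, B3–B4, B4–B5, B1–B6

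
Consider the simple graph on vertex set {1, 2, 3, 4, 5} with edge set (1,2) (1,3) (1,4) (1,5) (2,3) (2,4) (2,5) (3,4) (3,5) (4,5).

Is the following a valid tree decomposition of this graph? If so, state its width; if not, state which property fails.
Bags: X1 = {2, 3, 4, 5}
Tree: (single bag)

No — vertex 1 appears in no bag.

A tree decomposition must satisfy three properties: every vertex lies in some bag; for every edge, both endpoints lie together in some bag; and for every vertex, the bags containing it form a connected subtree. Here vertex 1 appears in no bag, so the decomposition is invalid.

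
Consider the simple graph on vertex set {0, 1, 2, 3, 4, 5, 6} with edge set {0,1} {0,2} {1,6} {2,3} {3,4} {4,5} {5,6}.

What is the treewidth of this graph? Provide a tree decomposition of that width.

Treewidth 2.
One such decomposition:
Bags: B1 = {2, 3, 4}  B2 = {0, 2, 4}  B3 = {0, 1, 4}  B4 = {1, 4, 6}  B5 = {4, 5, 6}
Tree: B1–B2, B2–B3, B3–B4, B4–B5

The largest bag has 3 vertices, giving width 2; this decomposition certifies tw(G) ≤ 2. The edges 4–3–2–0–1–6–5–4 form a cycle, so G is not a tree and its treewidth is at least 2. Therefore the treewidth is 2.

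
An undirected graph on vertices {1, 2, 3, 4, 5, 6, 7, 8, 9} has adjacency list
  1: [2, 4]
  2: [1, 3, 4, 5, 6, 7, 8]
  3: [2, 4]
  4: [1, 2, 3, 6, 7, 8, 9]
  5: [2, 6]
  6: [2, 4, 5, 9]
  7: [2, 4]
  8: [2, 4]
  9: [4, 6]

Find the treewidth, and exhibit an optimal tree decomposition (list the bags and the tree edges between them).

Every bag has size at most 3, so the width is 3 − 1 = 2 and tw(G) ≤ 2. Conversely, {4, 6, 9} is a clique of size 3, and the vertices of any clique must share a bag in every tree decomposition; so some bag has ≥ 3 vertices and tw(G) ≥ 2. Therefore the treewidth is 2.

Treewidth 2.
One optimal decomposition is:
Bags: B1 = {2, 3, 4}  B2 = {2, 4, 6}  B3 = {1, 2, 4}  B4 = {2, 4, 8}  B5 = {4, 6, 9}  B6 = {2, 5, 6}  B7 = {2, 4, 7}
Tree: B1–B2, B2–B3, B2–B4, B2–B5, B2–B6, B3–B7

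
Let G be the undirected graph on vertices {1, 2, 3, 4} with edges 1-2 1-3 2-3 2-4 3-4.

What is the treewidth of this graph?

A width-2 tree decomposition is:
Bags: B1 = {1, 2, 3}  B2 = {2, 3, 4}
Tree: B1–B2
Every bag has size at most 3, so the width is 3 − 1 = 2 and tw(G) ≤ 2. On the other hand G contains the 3-clique {1, 2, 3}. A clique must lie in a single bag of any decomposition, so no decomposition can have width below 2. Combining the bounds, tw(G) = 2.

2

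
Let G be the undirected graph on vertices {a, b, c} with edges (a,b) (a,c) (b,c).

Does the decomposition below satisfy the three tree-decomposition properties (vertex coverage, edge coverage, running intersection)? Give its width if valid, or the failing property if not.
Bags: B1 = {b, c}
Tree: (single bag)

A tree decomposition must satisfy three properties: every vertex lies in some bag; for every edge, both endpoints lie together in some bag; and for every vertex, the bags containing it form a connected subtree. Here vertex a appears in no bag, so the decomposition is invalid.

No — vertex a appears in no bag.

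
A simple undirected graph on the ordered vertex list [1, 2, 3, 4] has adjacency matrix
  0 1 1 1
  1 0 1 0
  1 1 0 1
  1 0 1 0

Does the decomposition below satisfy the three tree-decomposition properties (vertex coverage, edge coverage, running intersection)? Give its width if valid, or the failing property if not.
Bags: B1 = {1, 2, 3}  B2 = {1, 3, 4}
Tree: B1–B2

Yes; width 2.

Every vertex of G appears in some bag (union = {1, 2, 3, 4}); every edge is covered by a bag; and for each vertex v the set of bags containing v is connected in the bag tree. The decomposition is therefore valid. The largest bag has 3 vertices, so the width is 2.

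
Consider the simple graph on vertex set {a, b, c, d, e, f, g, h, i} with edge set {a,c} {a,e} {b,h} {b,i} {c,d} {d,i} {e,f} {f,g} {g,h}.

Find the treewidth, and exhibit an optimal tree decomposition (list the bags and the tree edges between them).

Each bag holds 3 vertices, so the decomposition has width 2, which upper-bounds the treewidth. The edges b–i–d–c–a–e–f–g–h–b form a cycle, so G is not a tree and its treewidth is at least 2. Therefore the treewidth is 2.

Treewidth 2.
Bags: B1 = {b, d, i}  B2 = {b, c, d}  B3 = {a, b, c}  B4 = {a, b, e}  B5 = {b, e, f}  B6 = {b, f, g}  B7 = {b, g, h}
Tree: B1–B2, B2–B3, B3–B4, B4–B5, B5–B6, B6–B7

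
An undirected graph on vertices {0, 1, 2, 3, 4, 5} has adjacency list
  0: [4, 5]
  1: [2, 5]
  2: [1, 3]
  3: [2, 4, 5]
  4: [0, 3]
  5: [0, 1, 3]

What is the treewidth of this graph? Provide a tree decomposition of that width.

Every bag has size at most 3, so the width is 3 − 1 = 2 and tw(G) ≤ 2. For the lower bound, G contains the cycle 4–0–5–3–4, so G is not a forest; only forests have treewidth ≤ 1, hence tw(G) ≥ 2. The upper and lower bounds meet at 2, so that is the treewidth.

Treewidth 2.
Bags: B1 = {0, 3, 4}  B2 = {0, 3, 5}  B3 = {2, 3, 5}  B4 = {1, 2, 5}
Tree: B1–B2, B2–B3, B3–B4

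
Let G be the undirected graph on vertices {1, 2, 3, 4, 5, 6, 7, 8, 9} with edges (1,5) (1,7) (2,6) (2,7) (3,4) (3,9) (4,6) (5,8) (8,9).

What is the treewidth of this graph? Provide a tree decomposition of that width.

Treewidth 2.
One such decomposition:
Bags: B1 = {1, 2, 7}  B2 = {1, 2, 5}  B3 = {2, 5, 8}  B4 = {2, 8, 9}  B5 = {2, 3, 9}  B6 = {2, 3, 4}  B7 = {2, 4, 6}
Tree: B1–B2, B2–B3, B3–B4, B4–B5, B5–B6, B6–B7

Each bag holds 3 vertices, so the decomposition has width 2, which upper-bounds the treewidth. For the lower bound, G contains the cycle 2–7–1–5–8–9–3–4–6–2, so G is not a forest; only forests have treewidth ≤ 1, hence tw(G) ≥ 2. Combining the bounds, tw(G) = 2.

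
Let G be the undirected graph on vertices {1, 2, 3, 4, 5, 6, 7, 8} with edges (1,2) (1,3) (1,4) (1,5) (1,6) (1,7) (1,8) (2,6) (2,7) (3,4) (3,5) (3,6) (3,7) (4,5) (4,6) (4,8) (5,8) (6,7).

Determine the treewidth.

3

A width-3 tree decomposition is:
Bags: B1 = {1, 3, 6, 7}  B2 = {1, 3, 4, 6}  B3 = {1, 3, 4, 5}  B4 = {1, 2, 6, 7}  B5 = {1, 4, 5, 8}
Tree: B1–B2, B2–B3, B1–B4, B3–B5
The largest bag has 4 vertices, giving width 3; this decomposition certifies tw(G) ≤ 3. Conversely, {1, 4, 5, 8} is a clique of size 4, and the vertices of any clique must share a bag in every tree decomposition; so some bag has ≥ 4 vertices and tw(G) ≥ 3. Therefore the treewidth is 3.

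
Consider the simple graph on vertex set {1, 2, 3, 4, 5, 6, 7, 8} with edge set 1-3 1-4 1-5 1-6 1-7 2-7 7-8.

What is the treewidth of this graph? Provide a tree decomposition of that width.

Treewidth 1.
One optimal decomposition is:
Bags: B1 = {1, 7}  B2 = {1, 3}  B3 = {2, 7}  B4 = {7, 8}  B5 = {1, 6}  B6 = {1, 4}  B7 = {1, 5}
Tree: B1–B2, B1–B3, B3–B4, B2–B5, B5–B6, B6–B7

Each bag holds 2 vertices, so the decomposition has width 1, which upper-bounds the treewidth. Any graph with an edge has treewidth ≥ 1, and G has the edge 1–7. The upper and lower bounds meet at 1, so that is the treewidth.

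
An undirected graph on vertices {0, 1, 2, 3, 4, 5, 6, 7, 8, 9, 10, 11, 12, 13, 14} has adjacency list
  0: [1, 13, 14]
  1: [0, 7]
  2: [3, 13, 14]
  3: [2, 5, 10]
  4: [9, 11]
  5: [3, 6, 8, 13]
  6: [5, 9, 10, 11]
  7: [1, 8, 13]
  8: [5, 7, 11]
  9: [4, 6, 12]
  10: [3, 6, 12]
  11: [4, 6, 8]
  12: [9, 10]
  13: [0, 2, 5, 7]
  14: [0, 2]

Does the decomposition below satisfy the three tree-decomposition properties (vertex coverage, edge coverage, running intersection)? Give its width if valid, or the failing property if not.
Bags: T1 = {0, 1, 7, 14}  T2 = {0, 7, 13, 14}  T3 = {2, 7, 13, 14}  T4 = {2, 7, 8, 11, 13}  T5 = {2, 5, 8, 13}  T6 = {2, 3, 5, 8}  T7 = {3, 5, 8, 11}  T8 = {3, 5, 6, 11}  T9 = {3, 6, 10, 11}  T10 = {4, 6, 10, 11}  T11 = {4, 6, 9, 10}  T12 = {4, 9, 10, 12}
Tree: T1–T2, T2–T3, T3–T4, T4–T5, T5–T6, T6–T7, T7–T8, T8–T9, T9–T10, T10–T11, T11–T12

No — bags containing vertex 11 are not connected in the tree.

A tree decomposition must satisfy three properties: every vertex lies in some bag; for every edge, both endpoints lie together in some bag; and for every vertex, the bags containing it form a connected subtree. Here bags containing vertex 11 are not connected in the tree, so the decomposition is invalid.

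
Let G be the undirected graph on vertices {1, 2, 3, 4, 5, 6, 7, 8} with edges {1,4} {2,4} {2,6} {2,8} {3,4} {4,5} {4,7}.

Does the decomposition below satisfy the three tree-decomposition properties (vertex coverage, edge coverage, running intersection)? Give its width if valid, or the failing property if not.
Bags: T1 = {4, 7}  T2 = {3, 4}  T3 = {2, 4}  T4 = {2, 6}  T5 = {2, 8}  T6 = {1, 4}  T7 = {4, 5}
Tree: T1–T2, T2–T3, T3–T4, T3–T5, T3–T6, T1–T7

Yes; width 1.

Every vertex of G appears in some bag (union = {1, 2, 3, 4, 5, 6, 7, 8}); every edge is covered by a bag; and for each vertex v the set of bags containing v is connected in the bag tree. The decomposition is therefore valid. The largest bag has 2 vertices, so the width is 1.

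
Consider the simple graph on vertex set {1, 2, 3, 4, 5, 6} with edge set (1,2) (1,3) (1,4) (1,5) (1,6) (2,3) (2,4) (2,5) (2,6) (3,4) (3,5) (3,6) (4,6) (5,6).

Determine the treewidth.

A width-4 tree decomposition is:
Bags: B1 = {1, 2, 3, 4, 6}  B2 = {1, 2, 3, 5, 6}
Tree: B1–B2
Every bag has size at most 5, so the width is 5 − 1 = 4 and tw(G) ≤ 4. For the lower bound, the 5 vertices {1, 2, 3, 4, 6} are pairwise adjacent, and any tree decomposition puts a clique entirely inside one bag — forcing width ≥ 4. Therefore the treewidth is 4.

4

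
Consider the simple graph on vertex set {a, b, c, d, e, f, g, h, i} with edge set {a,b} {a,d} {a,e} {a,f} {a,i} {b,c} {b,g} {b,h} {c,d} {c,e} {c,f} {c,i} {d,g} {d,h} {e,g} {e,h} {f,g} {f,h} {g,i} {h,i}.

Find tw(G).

A width-4 tree decomposition is:
Bags: B1 = {a, c, f, g, h}  B2 = {a, c, d, g, h}  B3 = {a, c, g, h, i}  B4 = {a, b, c, g, h}  B5 = {a, c, e, g, h}
Tree: B1–B2, B2–B3, B3–B4, B4–B5
Every bag has size at most 5, so the width is 5 − 1 = 4 and tw(G) ≤ 4. For the lower bound: the 5 vertex sets {c,f}, {a,d}, {g,i}, {h}, {b} are disjoint, each induces a connected subgraph, and every pair is joined by at least one edge of G. Contracting each set to a single vertex therefore yields K_{5} as a minor, and since treewidth is minor-monotone, tw(G) ≥ tw(K_{5}) = 4. Hence tw(G) = 4 exactly.

4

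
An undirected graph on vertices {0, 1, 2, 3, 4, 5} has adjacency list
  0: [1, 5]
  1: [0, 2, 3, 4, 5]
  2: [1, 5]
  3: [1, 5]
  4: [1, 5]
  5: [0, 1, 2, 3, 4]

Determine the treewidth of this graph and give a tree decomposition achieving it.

Treewidth 2.
Bags: B1 = {0, 1, 5}  B2 = {1, 3, 5}  B3 = {1, 4, 5}  B4 = {1, 2, 5}
Tree: B1–B2, B2–B3, B3–B4

Each bag holds 3 vertices, so the decomposition has width 2, which upper-bounds the treewidth. On the other hand G contains the 3-clique {0, 1, 5}. A clique must lie in a single bag of any decomposition, so no decomposition can have width below 2. Combining the bounds, tw(G) = 2.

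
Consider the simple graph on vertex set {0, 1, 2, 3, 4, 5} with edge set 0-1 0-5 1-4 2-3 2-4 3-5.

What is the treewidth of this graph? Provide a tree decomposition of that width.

Each bag holds 3 vertices, so the decomposition has width 2, which upper-bounds the treewidth. The edges 1–0–5–3–2–4–1 form a cycle, so G is not a tree and its treewidth is at least 2. Hence tw(G) = 2 exactly.

Treewidth 2.
One optimal decomposition is:
Bags: B1 = {0, 1, 5}  B2 = {1, 3, 5}  B3 = {1, 2, 3}  B4 = {1, 2, 4}
Tree: B1–B2, B2–B3, B3–B4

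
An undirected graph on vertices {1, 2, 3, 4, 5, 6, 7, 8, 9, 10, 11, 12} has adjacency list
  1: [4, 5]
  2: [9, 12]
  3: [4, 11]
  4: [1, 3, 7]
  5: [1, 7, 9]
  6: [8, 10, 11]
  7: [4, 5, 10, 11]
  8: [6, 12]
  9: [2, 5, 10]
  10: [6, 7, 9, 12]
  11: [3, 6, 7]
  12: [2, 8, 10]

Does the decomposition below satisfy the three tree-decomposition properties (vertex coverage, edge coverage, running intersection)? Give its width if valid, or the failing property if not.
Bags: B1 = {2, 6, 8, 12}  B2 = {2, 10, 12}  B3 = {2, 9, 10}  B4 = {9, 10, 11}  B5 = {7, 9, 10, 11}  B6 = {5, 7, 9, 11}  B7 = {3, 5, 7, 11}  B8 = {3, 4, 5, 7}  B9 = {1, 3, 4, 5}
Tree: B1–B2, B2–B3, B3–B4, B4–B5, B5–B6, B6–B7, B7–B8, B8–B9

No — edge (6,10) lies in no bag.

A tree decomposition must satisfy three properties: every vertex lies in some bag; for every edge, both endpoints lie together in some bag; and for every vertex, the bags containing it form a connected subtree. Here edge (6,10) lies in no bag, so the decomposition is invalid.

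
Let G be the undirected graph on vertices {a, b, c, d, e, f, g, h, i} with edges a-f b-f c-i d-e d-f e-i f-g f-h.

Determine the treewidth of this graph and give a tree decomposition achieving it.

The largest bag has 2 vertices, giving width 1; this decomposition certifies tw(G) ≤ 1. Since G has at least one edge (e.g. f–d), it is not an edgeless graph, so tw(G) ≥ 1. Hence tw(G) = 1 exactly.

Treewidth 1.
Bags: B1 = {d, f}  B2 = {d, e}  B3 = {e, i}  B4 = {f, g}  B5 = {a, f}  B6 = {b, f}  B7 = {f, h}  B8 = {c, i}
Tree: B1–B2, B2–B3, B1–B4, B1–B5, B4–B6, B1–B7, B3–B8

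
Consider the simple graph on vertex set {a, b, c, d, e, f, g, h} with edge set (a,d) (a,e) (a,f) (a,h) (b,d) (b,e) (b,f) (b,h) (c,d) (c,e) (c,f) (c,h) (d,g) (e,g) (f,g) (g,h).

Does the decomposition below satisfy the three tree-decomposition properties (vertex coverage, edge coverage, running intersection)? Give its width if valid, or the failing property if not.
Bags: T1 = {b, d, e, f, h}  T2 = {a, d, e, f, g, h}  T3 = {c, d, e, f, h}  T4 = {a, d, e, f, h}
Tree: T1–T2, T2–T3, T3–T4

No — bags containing vertex a are not connected in the tree.

A tree decomposition must satisfy three properties: every vertex lies in some bag; for every edge, both endpoints lie together in some bag; and for every vertex, the bags containing it form a connected subtree. Here bags containing vertex a are not connected in the tree, so the decomposition is invalid.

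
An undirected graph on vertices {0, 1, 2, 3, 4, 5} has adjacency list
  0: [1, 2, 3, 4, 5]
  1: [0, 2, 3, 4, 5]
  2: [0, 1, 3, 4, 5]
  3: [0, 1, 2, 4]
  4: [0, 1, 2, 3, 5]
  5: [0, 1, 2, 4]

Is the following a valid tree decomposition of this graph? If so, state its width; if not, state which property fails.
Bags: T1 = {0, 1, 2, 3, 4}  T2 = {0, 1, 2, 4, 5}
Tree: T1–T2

Yes; width 4.

Checking the three conditions: (i) the bags cover all of {0, 1, 2, 3, 4, 5}; (ii) for each edge, some bag contains both endpoints; (iii) the bags containing any fixed vertex form a subtree. All hold, so the decomposition is valid with width 5 − 1 = 4.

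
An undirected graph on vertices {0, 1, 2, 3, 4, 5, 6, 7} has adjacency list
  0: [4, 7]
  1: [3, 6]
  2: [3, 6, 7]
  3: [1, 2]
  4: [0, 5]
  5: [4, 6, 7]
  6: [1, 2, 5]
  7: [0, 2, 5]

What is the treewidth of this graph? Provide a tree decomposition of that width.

Every bag has size at most 3, so the width is 3 − 1 = 2 and tw(G) ≤ 2. The edges 4–0–7–5–4 form a cycle, so G is not a tree and its treewidth is at least 2. Hence tw(G) = 2 exactly.

Treewidth 2.
One such decomposition:
Bags: B1 = {0, 4, 5}  B2 = {0, 5, 7}  B3 = {5, 6, 7}  B4 = {2, 6, 7}  B5 = {1, 2, 6}  B6 = {1, 2, 3}
Tree: B1–B2, B2–B3, B3–B4, B4–B5, B5–B6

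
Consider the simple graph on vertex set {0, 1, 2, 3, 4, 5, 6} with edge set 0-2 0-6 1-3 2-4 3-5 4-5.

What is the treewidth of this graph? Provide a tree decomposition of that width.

The largest bag has 2 vertices, giving width 1; this decomposition certifies tw(G) ≤ 1. Since G has at least one edge (e.g. 1–3), it is not an edgeless graph, so tw(G) ≥ 1. The upper and lower bounds meet at 1, so that is the treewidth.

Treewidth 1.
One such decomposition:
Bags: B1 = {1, 3}  B2 = {3, 5}  B3 = {4, 5}  B4 = {2, 4}  B5 = {0, 2}  B6 = {0, 6}
Tree: B1–B2, B2–B3, B3–B4, B4–B5, B5–B6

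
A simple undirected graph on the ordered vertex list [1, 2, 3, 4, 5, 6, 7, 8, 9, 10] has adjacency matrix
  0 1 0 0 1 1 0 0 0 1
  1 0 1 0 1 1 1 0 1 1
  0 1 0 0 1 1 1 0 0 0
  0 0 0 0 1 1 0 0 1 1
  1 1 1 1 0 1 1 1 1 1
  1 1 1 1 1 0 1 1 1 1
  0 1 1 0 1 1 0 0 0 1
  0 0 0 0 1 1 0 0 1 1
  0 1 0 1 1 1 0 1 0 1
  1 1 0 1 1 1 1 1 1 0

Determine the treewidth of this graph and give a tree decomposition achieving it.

Each bag holds 5 vertices, so the decomposition has width 4, which upper-bounds the treewidth. Conversely, {5, 6, 8, 9, 10} is a clique of size 5, and the vertices of any clique must share a bag in every tree decomposition; so some bag has ≥ 5 vertices and tw(G) ≥ 4. Hence tw(G) = 4 exactly.

Treewidth 4.
One optimal decomposition is:
Bags: B1 = {2, 5, 6, 9, 10}  B2 = {5, 6, 8, 9, 10}  B3 = {1, 2, 5, 6, 10}  B4 = {2, 5, 6, 7, 10}  B5 = {4, 5, 6, 9, 10}  B6 = {2, 3, 5, 6, 7}
Tree: B1–B2, B1–B3, B3–B4, B1–B5, B4–B6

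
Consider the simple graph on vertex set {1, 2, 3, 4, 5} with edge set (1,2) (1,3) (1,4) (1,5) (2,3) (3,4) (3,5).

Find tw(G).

A width-2 tree decomposition is:
Bags: B1 = {1, 2, 3}  B2 = {1, 3, 4}  B3 = {1, 3, 5}
Tree: B1–B2, B2–B3
The largest bag has 3 vertices, giving width 2; this decomposition certifies tw(G) ≤ 2. For the lower bound, the 3 vertices {1, 2, 3} are pairwise adjacent, and any tree decomposition puts a clique entirely inside one bag — forcing width ≥ 2. Therefore the treewidth is 2.

2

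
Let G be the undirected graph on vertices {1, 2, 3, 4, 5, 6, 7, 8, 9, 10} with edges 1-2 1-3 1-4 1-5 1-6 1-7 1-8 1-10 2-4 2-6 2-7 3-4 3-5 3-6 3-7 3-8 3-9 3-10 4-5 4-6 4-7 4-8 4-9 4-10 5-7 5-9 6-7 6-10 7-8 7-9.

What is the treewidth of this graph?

4

A width-4 tree decomposition is:
Bags: B1 = {1, 3, 4, 7, 8}  B2 = {1, 3, 4, 6, 7}  B3 = {1, 2, 4, 6, 7}  B4 = {1, 3, 4, 5, 7}  B5 = {1, 3, 4, 6, 10}  B6 = {3, 4, 5, 7, 9}
Tree: B1–B2, B2–B3, B1–B4, B2–B5, B4–B6
The largest bag has 5 vertices, giving width 4; this decomposition certifies tw(G) ≤ 4. For the lower bound, the 5 vertices {1, 2, 4, 6, 7} are pairwise adjacent, and any tree decomposition puts a clique entirely inside one bag — forcing width ≥ 4. Therefore the treewidth is 4.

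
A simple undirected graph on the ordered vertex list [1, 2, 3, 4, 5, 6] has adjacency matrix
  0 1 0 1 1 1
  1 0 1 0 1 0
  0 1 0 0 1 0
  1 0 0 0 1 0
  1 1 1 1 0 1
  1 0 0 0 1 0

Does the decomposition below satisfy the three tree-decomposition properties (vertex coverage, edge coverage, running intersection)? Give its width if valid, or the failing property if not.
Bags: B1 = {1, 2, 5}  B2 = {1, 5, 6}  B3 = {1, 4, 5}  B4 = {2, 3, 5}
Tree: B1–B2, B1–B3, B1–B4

Yes; width 2.

Every vertex of G appears in some bag (union = {1, 2, 3, 4, 5, 6}); every edge is covered by a bag; and for each vertex v the set of bags containing v is connected in the bag tree. The decomposition is therefore valid. The largest bag has 3 vertices, so the width is 2.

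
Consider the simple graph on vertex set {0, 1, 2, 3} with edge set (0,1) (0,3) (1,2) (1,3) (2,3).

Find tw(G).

A width-2 tree decomposition is:
Bags: B1 = {0, 1, 3}  B2 = {1, 2, 3}
Tree: B1–B2
The largest bag has 3 vertices, giving width 2; this decomposition certifies tw(G) ≤ 2. On the other hand G contains the 3-clique {0, 1, 3}. A clique must lie in a single bag of any decomposition, so no decomposition can have width below 2. Hence tw(G) = 2 exactly.

2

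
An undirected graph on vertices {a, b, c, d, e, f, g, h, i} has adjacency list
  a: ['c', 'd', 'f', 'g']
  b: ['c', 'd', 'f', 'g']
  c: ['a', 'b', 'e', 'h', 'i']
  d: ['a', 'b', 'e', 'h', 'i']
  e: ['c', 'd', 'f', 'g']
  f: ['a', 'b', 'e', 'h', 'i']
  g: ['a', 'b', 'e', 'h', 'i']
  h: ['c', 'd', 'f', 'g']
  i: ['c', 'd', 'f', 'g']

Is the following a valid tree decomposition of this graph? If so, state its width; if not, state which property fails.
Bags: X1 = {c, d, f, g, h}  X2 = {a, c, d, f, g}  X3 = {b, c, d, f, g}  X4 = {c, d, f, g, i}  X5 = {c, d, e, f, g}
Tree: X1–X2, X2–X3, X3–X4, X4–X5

Yes; width 4.

Vertex coverage: the bags together contain {a, b, c, d, e, f, g, h, i}, the full vertex set. Edge coverage: each edge of G has both endpoints in at least one bag. Running intersection: for every vertex, the bags containing it form a connected subtree. All three properties hold, so this is a valid tree decomposition of width max|bag| − 1 = 4, and hence tw(G) ≤ 4.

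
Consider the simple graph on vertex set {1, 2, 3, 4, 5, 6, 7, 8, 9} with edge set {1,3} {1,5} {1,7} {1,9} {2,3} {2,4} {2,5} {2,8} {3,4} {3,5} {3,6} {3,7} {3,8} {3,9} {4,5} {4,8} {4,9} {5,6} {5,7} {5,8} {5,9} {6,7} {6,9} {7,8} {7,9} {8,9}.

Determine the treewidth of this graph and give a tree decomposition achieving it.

Treewidth 4.
Bags: B1 = {3, 5, 7, 8, 9}  B2 = {3, 5, 6, 7, 9}  B3 = {1, 3, 5, 7, 9}  B4 = {3, 4, 5, 8, 9}  B5 = {2, 3, 4, 5, 8}
Tree: B1–B2, B1–B3, B1–B4, B4–B5

Every bag has size at most 5, so the width is 5 − 1 = 4 and tw(G) ≤ 4. Conversely, {3, 4, 5, 8, 9} is a clique of size 5, and the vertices of any clique must share a bag in every tree decomposition; so some bag has ≥ 5 vertices and tw(G) ≥ 4. Combining the bounds, tw(G) = 4.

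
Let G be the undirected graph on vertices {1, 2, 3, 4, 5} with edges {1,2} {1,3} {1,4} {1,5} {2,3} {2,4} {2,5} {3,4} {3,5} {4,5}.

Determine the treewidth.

A width-4 tree decomposition is:
Bags: B1 = {1, 2, 3, 4, 5}
Tree: (single bag)
A single bag containing all 5 vertices is trivially a valid decomposition of width 4. For the lower bound, the 5 vertices {1, 2, 3, 4, 5} are pairwise adjacent, and any tree decomposition puts a clique entirely inside one bag — forcing width ≥ 4. Combining the bounds, tw(G) = 4.

4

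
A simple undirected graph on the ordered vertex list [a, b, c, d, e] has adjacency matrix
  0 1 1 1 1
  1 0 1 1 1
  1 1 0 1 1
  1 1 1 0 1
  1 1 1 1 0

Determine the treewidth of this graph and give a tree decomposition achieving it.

A single bag containing all 5 vertices is trivially a valid decomposition of width 4. On the other hand G contains the 5-clique {a, b, c, d, e}. A clique must lie in a single bag of any decomposition, so no decomposition can have width below 4. The upper and lower bounds meet at 4, so that is the treewidth.

Treewidth 4.
One optimal decomposition is:
Bags: B1 = {a, b, c, d, e}
Tree: (single bag)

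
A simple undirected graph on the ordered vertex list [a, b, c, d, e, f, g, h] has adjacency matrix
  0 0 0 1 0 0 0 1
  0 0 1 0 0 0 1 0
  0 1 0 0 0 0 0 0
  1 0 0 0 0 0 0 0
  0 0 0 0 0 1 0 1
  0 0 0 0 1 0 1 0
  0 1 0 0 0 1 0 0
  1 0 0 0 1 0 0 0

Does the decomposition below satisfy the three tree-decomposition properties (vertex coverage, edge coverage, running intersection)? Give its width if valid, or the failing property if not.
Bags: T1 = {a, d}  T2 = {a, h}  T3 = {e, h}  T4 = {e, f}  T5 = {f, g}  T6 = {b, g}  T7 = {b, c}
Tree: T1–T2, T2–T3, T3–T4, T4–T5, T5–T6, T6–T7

Yes; width 1.

Checking the three conditions: (i) the bags cover all of {a, b, c, d, e, f, g, h}; (ii) for each edge, some bag contains both endpoints; (iii) the bags containing any fixed vertex form a subtree. All hold, so the decomposition is valid with width 2 − 1 = 1.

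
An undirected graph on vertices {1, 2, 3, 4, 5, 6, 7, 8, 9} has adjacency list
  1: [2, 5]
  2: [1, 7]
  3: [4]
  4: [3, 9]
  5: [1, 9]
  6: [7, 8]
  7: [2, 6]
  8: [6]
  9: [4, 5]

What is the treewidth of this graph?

A width-1 tree decomposition is:
Bags: B1 = {3, 4}  B2 = {4, 9}  B3 = {5, 9}  B4 = {1, 5}  B5 = {1, 2}  B6 = {2, 7}  B7 = {6, 7}  B8 = {6, 8}
Tree: B1–B2, B2–B3, B3–B4, B4–B5, B5–B6, B6–B7, B7–B8
Each bag holds 2 vertices, so the decomposition has width 1, which upper-bounds the treewidth. Since G has at least one edge (e.g. 3–4), it is not an edgeless graph, so tw(G) ≥ 1. Hence tw(G) = 1 exactly.

1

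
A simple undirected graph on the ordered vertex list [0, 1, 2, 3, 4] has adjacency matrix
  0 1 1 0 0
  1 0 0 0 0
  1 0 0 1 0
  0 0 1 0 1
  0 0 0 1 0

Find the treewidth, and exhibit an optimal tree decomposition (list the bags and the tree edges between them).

Treewidth 1.
Bags: B1 = {3, 4}  B2 = {2, 3}  B3 = {0, 2}  B4 = {0, 1}
Tree: B1–B2, B2–B3, B3–B4

The largest bag has 2 vertices, giving width 1; this decomposition certifies tw(G) ≤ 1. Since G has at least one edge (e.g. 4–3), it is not an edgeless graph, so tw(G) ≥ 1. The upper and lower bounds meet at 1, so that is the treewidth.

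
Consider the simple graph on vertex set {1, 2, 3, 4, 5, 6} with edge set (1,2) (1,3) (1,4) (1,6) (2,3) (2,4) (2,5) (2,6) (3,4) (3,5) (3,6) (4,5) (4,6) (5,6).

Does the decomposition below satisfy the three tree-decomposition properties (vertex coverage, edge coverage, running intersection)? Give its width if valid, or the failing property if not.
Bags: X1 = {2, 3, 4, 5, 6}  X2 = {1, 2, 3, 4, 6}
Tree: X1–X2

Vertex coverage: the bags together contain {1, 2, 3, 4, 5, 6}, the full vertex set. Edge coverage: each edge of G has both endpoints in at least one bag. Running intersection: for every vertex, the bags containing it form a connected subtree. All three properties hold, so this is a valid tree decomposition of width max|bag| − 1 = 4, and hence tw(G) ≤ 4.

Yes; width 4.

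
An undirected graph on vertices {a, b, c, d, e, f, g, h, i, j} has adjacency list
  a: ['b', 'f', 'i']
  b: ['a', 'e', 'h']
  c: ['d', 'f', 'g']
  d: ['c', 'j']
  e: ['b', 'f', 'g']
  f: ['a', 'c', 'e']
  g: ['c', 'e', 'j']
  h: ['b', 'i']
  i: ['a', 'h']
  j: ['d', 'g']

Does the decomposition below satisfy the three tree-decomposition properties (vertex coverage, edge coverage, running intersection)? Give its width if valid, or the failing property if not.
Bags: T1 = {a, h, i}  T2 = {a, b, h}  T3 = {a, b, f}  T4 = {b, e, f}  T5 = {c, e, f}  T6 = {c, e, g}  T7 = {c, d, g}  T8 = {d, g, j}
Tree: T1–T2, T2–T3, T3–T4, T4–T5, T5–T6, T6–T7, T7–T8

Checking the three conditions: (i) the bags cover all of {a, b, c, d, e, f, g, h, i, j}; (ii) for each edge, some bag contains both endpoints; (iii) the bags containing any fixed vertex form a subtree. All hold, so the decomposition is valid with width 3 − 1 = 2.

Yes; width 2.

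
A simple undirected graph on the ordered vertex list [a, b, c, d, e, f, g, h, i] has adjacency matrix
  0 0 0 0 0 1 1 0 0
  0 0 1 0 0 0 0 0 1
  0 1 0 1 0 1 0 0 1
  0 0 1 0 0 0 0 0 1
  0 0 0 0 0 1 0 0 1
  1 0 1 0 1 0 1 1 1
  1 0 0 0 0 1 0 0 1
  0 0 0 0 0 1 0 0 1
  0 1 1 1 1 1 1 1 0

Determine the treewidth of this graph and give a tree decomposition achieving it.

Every bag has size at most 3, so the width is 3 − 1 = 2 and tw(G) ≤ 2. Conversely, {a, f, g} is a clique of size 3, and the vertices of any clique must share a bag in every tree decomposition; so some bag has ≥ 3 vertices and tw(G) ≥ 2. The upper and lower bounds meet at 2, so that is the treewidth.

Treewidth 2.
One optimal decomposition is:
Bags: B1 = {f, g, i}  B2 = {c, f, i}  B3 = {e, f, i}  B4 = {b, c, i}  B5 = {a, f, g}  B6 = {c, d, i}  B7 = {f, h, i}
Tree: B1–B2, B2–B3, B2–B4, B1–B5, B4–B6, B2–B7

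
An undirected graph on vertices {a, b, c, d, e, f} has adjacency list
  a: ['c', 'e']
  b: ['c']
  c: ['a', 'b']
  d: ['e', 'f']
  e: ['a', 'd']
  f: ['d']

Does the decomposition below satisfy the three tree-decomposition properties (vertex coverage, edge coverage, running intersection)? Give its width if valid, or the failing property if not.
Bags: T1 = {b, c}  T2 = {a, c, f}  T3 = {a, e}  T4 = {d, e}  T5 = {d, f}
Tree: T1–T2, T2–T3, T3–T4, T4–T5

A tree decomposition must satisfy three properties: every vertex lies in some bag; for every edge, both endpoints lie together in some bag; and for every vertex, the bags containing it form a connected subtree. Here bags containing vertex f are not connected in the tree, so the decomposition is invalid.

No — bags containing vertex f are not connected in the tree.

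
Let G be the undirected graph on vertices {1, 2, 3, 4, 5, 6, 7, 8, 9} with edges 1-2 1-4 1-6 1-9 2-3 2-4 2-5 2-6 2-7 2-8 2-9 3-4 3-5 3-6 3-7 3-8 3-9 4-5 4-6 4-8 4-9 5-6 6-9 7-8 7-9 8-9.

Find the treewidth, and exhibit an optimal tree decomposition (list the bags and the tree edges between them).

The largest bag has 5 vertices, giving width 4; this decomposition certifies tw(G) ≤ 4. On the other hand G contains the 5-clique {1, 2, 4, 6, 9}. A clique must lie in a single bag of any decomposition, so no decomposition can have width below 4. Therefore the treewidth is 4.

Treewidth 4.
One optimal decomposition is:
Bags: B1 = {1, 2, 4, 6, 9}  B2 = {2, 3, 4, 6, 9}  B3 = {2, 3, 4, 5, 6}  B4 = {2, 3, 4, 8, 9}  B5 = {2, 3, 7, 8, 9}
Tree: B1–B2, B2–B3, B2–B4, B4–B5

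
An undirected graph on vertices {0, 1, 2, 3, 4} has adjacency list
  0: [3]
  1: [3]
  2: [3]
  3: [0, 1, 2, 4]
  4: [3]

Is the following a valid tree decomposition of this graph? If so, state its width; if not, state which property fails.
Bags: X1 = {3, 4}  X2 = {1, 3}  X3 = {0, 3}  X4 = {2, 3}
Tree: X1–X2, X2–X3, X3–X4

Every vertex of G appears in some bag (union = {0, 1, 2, 3, 4}); every edge is covered by a bag; and for each vertex v the set of bags containing v is connected in the bag tree. The decomposition is therefore valid. The largest bag has 2 vertices, so the width is 1.

Yes; width 1.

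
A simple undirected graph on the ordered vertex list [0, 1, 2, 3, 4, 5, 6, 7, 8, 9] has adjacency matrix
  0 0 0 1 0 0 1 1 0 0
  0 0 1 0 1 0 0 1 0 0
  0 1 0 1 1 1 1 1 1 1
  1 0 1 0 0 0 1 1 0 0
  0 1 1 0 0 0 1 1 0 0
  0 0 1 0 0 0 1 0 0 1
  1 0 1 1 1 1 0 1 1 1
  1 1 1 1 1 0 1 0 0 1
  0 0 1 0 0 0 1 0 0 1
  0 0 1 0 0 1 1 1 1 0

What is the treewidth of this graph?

3

A width-3 tree decomposition is:
Bags: B1 = {2, 6, 7, 9}  B2 = {2, 4, 6, 7}  B3 = {1, 2, 4, 7}  B4 = {2, 6, 8, 9}  B5 = {2, 5, 6, 9}  B6 = {2, 3, 6, 7}  B7 = {0, 3, 6, 7}
Tree: B1–B2, B2–B3, B1–B4, B1–B5, B2–B6, B6–B7
Each bag holds 4 vertices, so the decomposition has width 3, which upper-bounds the treewidth. Conversely, {0, 3, 6, 7} is a clique of size 4, and the vertices of any clique must share a bag in every tree decomposition; so some bag has ≥ 4 vertices and tw(G) ≥ 3. The upper and lower bounds meet at 3, so that is the treewidth.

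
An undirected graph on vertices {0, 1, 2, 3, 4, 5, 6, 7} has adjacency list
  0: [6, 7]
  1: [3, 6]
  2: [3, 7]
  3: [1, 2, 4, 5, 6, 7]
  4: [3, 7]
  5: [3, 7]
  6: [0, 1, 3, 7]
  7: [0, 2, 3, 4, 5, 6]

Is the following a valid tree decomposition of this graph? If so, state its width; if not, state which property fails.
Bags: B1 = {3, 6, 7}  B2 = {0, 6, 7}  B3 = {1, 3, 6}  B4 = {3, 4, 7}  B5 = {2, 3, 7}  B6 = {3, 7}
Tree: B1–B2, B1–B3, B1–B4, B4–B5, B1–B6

A tree decomposition must satisfy three properties: every vertex lies in some bag; for every edge, both endpoints lie together in some bag; and for every vertex, the bags containing it form a connected subtree. Here vertex 5 appears in no bag, so the decomposition is invalid.

No — vertex 5 appears in no bag.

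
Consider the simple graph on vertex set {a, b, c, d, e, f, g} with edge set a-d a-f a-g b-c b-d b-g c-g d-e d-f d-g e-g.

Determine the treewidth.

A width-2 tree decomposition is:
Bags: B1 = {d, e, g}  B2 = {a, d, g}  B3 = {b, d, g}  B4 = {b, c, g}  B5 = {a, d, f}
Tree: B1–B2, B1–B3, B3–B4, B2–B5
Each bag holds 3 vertices, so the decomposition has width 2, which upper-bounds the treewidth. For the lower bound, the 3 vertices {d, e, g} are pairwise adjacent, and any tree decomposition puts a clique entirely inside one bag — forcing width ≥ 2. Combining the bounds, tw(G) = 2.

2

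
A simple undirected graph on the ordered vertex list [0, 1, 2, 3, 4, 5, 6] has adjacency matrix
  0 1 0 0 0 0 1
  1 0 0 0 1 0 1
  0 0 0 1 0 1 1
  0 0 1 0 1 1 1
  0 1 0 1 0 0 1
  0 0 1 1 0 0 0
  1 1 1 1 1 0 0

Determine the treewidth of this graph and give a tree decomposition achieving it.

The largest bag has 3 vertices, giving width 2; this decomposition certifies tw(G) ≤ 2. On the other hand G contains the 3-clique {2, 3, 5}. A clique must lie in a single bag of any decomposition, so no decomposition can have width below 2. Combining the bounds, tw(G) = 2.

Treewidth 2.
One such decomposition:
Bags: B1 = {3, 4, 6}  B2 = {2, 3, 6}  B3 = {1, 4, 6}  B4 = {0, 1, 6}  B5 = {2, 3, 5}
Tree: B1–B2, B1–B3, B3–B4, B2–B5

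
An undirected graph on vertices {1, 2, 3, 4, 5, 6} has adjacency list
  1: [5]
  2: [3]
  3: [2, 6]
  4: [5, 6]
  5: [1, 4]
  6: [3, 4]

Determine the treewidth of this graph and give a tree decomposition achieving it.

The largest bag has 2 vertices, giving width 1; this decomposition certifies tw(G) ≤ 1. G has an edge, so its treewidth is at least 1. The upper and lower bounds meet at 1, so that is the treewidth.

Treewidth 1.
One optimal decomposition is:
Bags: B1 = {1, 5}  B2 = {4, 5}  B3 = {4, 6}  B4 = {3, 6}  B5 = {2, 3}
Tree: B1–B2, B2–B3, B3–B4, B4–B5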